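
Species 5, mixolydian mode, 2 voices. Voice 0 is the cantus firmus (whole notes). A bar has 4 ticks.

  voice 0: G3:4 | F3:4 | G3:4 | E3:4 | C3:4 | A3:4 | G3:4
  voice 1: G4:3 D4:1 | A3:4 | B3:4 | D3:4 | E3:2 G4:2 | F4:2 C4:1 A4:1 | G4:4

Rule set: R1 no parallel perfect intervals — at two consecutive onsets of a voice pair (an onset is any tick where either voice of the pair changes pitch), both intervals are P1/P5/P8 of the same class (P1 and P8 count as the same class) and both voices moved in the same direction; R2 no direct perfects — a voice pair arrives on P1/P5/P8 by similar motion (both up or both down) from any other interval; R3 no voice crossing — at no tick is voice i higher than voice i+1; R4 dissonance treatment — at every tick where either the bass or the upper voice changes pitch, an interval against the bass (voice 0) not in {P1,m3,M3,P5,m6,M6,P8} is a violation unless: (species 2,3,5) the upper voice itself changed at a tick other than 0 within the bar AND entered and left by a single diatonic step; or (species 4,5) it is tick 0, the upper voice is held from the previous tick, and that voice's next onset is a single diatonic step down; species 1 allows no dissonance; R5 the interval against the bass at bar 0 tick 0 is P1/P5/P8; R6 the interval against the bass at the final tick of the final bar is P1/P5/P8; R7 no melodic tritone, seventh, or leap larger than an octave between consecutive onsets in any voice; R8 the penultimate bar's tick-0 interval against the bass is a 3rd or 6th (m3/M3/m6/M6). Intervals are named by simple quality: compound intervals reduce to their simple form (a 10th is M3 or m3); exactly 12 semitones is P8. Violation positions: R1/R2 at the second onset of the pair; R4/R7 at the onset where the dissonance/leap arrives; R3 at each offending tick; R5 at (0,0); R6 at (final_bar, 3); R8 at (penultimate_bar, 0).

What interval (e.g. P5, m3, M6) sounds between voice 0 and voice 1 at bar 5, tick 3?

P8

voice 0=A3 voice 1=A4 -> P8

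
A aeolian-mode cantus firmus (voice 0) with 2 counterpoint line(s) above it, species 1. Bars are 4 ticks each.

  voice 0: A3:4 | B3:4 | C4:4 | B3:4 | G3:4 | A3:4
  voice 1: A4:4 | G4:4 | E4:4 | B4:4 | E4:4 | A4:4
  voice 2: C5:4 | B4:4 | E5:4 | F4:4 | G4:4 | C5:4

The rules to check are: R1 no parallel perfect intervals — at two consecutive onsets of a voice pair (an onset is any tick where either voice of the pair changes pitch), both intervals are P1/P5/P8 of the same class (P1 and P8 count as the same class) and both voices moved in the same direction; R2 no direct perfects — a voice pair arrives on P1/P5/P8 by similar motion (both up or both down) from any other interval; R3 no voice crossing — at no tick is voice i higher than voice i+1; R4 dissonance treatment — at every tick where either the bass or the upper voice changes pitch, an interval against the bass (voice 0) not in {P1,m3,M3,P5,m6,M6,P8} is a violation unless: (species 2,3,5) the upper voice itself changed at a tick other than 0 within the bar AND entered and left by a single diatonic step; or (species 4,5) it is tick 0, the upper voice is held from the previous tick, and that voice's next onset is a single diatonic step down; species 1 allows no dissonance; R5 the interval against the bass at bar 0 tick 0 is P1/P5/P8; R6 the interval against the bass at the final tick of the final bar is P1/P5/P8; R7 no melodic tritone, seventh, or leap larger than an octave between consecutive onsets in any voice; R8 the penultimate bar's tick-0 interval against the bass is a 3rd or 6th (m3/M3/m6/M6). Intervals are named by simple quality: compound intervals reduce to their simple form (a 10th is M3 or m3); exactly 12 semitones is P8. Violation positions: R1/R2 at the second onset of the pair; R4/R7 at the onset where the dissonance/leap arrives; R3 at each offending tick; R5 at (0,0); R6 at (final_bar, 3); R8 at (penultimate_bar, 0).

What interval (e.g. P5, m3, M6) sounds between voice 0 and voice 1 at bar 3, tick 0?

P8

voice 0=B3 voice 1=B4 -> P8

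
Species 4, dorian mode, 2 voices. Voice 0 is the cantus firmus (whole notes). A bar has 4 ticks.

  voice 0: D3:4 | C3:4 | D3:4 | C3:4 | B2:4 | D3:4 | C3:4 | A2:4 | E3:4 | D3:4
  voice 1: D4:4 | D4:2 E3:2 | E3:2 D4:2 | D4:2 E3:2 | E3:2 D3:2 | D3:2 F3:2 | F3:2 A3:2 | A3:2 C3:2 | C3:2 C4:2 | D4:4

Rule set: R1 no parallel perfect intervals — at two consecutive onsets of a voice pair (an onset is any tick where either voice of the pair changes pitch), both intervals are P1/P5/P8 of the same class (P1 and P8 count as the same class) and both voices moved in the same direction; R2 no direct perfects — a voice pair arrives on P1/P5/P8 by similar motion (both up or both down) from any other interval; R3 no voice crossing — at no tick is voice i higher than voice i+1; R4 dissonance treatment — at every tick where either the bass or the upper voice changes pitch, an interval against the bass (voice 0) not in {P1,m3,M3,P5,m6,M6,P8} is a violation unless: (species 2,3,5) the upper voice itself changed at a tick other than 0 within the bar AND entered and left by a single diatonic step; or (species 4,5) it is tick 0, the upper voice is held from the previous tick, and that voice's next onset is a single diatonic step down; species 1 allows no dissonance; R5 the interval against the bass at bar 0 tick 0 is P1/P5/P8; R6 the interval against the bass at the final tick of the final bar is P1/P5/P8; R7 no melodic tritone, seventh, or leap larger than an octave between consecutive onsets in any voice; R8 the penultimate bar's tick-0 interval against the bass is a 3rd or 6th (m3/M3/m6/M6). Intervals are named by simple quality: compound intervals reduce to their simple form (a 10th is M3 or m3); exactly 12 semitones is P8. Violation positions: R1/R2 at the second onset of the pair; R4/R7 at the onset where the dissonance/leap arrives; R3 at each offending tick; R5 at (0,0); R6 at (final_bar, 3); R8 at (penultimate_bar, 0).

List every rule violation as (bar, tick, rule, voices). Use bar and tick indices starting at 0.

bar 0: v0=D3 v1=D4 downbeat P8
bar 1: v0=C3 v1=D4 downbeat M2
bar 2: v0=D3 v1=E3 downbeat M2
bar 3: v0=C3 v1=D4 downbeat M2
bar 4: v0=B2 v1=E3 downbeat P4
bar 5: v0=D3 v1=D3 downbeat P1
bar 6: v0=C3 v1=F3 downbeat P4
bar 7: v0=A2 v1=A3 downbeat P8
bar 8: v0=E3 v1=C3 downbeat M3
bar 9: v0=D3 v1=D4 downbeat P8
  -> R4 @ bar 1 tick 0 v(0, 1): C3/D4 M2 untreated
  -> R7 @ bar 1 tick 2 v(1,): D4->E3 leap 10st
  -> R4 @ bar 2 tick 0 v(0, 1): D3/E3 M2 untreated
  -> R7 @ bar 2 tick 2 v(1,): E3->D4 leap 10st
  -> R4 @ bar 3 tick 0 v(0, 1): C3/D4 M2 untreated
  -> R7 @ bar 3 tick 2 v(1,): D4->E3 leap 10st
  -> R4 @ bar 6 tick 0 v(0, 1): C3/F3 P4 untreated
  -> R3 @ bar 8 tick 0 v(0, 1): E3 above C3
  -> R3 @ bar 8 tick 1 v(0, 1): E3 above C3

(1, 0, R4, (0, 1))
(1, 2, R7, (1,))
(2, 0, R4, (0, 1))
(2, 2, R7, (1,))
(3, 0, R4, (0, 1))
(3, 2, R7, (1,))
(6, 0, R4, (0, 1))
(8, 0, R3, (0, 1))
(8, 1, R3, (0, 1))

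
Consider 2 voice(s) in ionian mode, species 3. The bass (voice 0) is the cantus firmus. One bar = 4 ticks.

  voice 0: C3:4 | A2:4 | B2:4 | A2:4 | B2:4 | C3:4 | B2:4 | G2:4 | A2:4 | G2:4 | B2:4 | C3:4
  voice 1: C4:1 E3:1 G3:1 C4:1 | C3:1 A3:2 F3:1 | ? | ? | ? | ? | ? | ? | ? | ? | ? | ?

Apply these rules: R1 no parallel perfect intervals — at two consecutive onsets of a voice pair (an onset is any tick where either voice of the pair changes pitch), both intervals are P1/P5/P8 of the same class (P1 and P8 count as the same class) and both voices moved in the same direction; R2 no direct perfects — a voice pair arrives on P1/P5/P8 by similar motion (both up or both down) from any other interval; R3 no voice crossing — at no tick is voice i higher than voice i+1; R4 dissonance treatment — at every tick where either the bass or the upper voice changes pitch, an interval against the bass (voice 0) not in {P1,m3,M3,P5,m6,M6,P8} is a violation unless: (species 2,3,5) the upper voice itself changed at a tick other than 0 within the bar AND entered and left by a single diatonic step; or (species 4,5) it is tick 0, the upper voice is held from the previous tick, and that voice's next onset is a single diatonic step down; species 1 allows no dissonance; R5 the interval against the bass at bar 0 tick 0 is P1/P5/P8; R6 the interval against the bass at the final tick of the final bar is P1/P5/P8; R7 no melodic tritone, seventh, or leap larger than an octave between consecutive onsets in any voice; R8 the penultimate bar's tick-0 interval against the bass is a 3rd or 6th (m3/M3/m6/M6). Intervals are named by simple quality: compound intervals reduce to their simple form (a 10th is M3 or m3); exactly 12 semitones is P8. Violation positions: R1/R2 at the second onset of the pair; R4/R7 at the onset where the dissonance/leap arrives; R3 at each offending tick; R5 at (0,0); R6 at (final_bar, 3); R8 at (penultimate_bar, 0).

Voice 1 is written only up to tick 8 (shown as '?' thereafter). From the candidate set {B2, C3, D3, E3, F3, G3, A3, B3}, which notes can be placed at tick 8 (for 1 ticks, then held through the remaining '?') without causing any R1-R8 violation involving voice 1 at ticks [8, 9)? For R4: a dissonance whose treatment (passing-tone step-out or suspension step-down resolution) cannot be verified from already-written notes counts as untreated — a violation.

{D3, G3}

B2: violates R7
C3: violates R4
D3: legal
E3: violates R4
F3: violates R4
G3: legal
A3: violates R4
B3: violates R2,R7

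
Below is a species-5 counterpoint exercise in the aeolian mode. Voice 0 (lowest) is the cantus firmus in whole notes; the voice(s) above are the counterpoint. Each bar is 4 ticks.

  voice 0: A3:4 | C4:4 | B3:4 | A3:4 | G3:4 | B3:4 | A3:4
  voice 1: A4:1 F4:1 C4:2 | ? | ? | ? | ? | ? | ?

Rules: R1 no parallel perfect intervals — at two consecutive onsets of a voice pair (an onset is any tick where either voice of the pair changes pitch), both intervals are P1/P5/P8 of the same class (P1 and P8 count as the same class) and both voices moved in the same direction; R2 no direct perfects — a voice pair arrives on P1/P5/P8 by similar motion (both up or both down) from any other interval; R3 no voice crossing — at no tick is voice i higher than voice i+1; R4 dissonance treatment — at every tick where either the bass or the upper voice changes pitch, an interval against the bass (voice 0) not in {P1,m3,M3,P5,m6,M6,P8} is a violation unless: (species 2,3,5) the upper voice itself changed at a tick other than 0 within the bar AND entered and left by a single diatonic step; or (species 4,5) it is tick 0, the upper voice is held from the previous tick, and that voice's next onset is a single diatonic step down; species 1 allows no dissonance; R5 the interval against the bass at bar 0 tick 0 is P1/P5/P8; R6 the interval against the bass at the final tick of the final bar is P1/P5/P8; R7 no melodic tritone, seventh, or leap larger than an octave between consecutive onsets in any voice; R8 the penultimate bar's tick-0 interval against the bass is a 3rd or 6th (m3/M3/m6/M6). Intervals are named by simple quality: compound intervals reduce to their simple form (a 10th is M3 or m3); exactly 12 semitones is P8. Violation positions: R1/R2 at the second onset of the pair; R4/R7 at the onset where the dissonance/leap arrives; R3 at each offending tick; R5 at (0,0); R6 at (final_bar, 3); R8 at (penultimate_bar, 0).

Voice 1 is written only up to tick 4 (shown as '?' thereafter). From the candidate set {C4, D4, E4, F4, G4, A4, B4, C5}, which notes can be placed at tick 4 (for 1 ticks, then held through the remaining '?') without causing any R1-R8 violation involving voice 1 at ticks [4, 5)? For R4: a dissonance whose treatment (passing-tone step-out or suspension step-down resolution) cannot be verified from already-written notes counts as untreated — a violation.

C4: legal
D4: violates R4
E4: legal
F4: violates R4
G4: violates R2
A4: legal
B4: violates R4,R7
C5: violates R2

{A4, C4, E4}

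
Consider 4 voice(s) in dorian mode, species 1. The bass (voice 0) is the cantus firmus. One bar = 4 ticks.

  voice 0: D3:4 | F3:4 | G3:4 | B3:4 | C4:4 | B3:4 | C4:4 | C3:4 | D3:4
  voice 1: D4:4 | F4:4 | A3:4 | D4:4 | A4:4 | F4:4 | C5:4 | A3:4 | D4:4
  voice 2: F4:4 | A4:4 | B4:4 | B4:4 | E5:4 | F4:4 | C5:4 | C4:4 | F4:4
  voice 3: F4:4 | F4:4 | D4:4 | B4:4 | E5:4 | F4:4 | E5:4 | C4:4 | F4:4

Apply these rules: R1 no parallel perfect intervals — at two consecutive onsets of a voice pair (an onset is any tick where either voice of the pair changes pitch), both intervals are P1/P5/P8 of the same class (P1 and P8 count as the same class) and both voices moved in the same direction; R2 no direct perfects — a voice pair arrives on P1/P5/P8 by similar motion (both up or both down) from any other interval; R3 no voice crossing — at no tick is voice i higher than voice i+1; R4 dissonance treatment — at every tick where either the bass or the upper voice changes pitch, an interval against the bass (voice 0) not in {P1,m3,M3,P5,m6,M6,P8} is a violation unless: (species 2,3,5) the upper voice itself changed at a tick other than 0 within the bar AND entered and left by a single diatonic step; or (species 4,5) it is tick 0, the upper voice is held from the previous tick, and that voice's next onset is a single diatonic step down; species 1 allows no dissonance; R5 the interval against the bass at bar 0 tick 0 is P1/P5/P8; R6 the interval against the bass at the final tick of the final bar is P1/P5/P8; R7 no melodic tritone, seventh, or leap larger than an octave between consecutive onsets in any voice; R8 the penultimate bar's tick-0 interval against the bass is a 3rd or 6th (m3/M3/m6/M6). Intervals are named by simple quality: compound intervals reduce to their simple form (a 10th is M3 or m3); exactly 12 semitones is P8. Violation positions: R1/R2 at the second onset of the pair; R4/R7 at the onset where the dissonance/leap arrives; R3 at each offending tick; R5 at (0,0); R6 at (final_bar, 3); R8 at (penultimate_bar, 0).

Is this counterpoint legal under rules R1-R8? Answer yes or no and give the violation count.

No (39 violations)

bar 0: v0=D3 v1=D4 v2=F4 v3=F4 (m3)
bar 1: v0=F3 v1=F4 v2=A4 v3=F4 (P8)
bar 2: v0=G3 v1=A3 v2=B4 v3=D4 (P5)
bar 3: v0=B3 v1=D4 v2=B4 v3=B4 (P8)
bar 4: v0=C4 v1=A4 v2=E5 v3=E5 (M3)
bar 5: v0=B3 v1=F4 v2=F4 v3=F4 (TT)
bar 6: v0=C4 v1=C5 v2=C5 v3=E5 (M3)
bar 7: v0=C3 v1=A3 v2=C4 v3=C4 (P8)
bar 8: v0=D3 v1=D4 v2=F4 v3=F4 (m3)
  R5 @ bar0.0: opens on m3
  R5 @ bar0.0: opens on m3
  R1 @ bar1.0: D3/D4 P8 -> F3/F4 P8 similar
  R3 @ bar1.0: A4 above F4
  R3 @ bar1.1: A4 above F4
  R3 @ bar1.2: A4 above F4
  R3 @ bar1.3: A4 above F4
  R3 @ bar2.0: B4 above D4
  R4 @ bar2.0: G3/A3 M2 untreated
  R3 @ bar2.1: B4 above D4
  R3 @ bar2.2: B4 above D4
  R3 @ bar2.3: B4 above D4
  R2 @ bar3.0: G3/D4 P5 -> B3/B4 P8 similar
  R1 @ bar4.0: B4/B4 P1 -> E5/E5 P1 similar
  R2 @ bar4.0: D4/B4 M6 -> A4/E5 P5 similar
  R2 @ bar4.0: D4/B4 M6 -> A4/E5 P5 similar
  R1 @ bar5.0: E5/E5 P1 -> F4/F4 P1 similar
  R2 @ bar5.0: A4/E5 P5 -> F4/F4 P1 similar
  R2 @ bar5.0: A4/E5 P5 -> F4/F4 P1 similar
  R4 @ bar5.0: B3/F4 TT untreated
  R4 @ bar5.0: B3/F4 TT untreated
  R4 @ bar5.0: B3/F4 TT untreated
  R7 @ bar5.0: E5->F4 leap 11st
  R7 @ bar5.0: E5->F4 leap 11st
  R1 @ bar6.0: F4/F4 P1 -> C5/C5 P1 similar
  R2 @ bar6.0: B3/F4 TT -> C4/C5 P8 similar
  R2 @ bar6.0: B3/F4 TT -> C4/C5 P8 similar
  R7 @ bar6.0: F4->E5 leap 11st
  R1 @ bar7.0: C4/C5 P8 -> C3/C4 P8 similar
  R2 @ bar7.0: C4/E5 M3 -> C3/C4 P8 similar
  R2 @ bar7.0: C5/E5 M3 -> C4/C4 P1 similar
  R7 @ bar7.0: C5->A3 leap 15st
  R7 @ bar7.0: E5->C4 leap 16st
  R8 @ bar7.0: penult P8 not 3rd/6th
  R8 @ bar7.0: penult P8 not 3rd/6th
  R1 @ bar8.0: C4/C4 P1 -> F4/F4 P1 similar
  R2 @ bar8.0: C3/A3 M6 -> D3/D4 P8 similar
  R6 @ bar8.3: closes on m3
  R6 @ bar8.3: closes on m3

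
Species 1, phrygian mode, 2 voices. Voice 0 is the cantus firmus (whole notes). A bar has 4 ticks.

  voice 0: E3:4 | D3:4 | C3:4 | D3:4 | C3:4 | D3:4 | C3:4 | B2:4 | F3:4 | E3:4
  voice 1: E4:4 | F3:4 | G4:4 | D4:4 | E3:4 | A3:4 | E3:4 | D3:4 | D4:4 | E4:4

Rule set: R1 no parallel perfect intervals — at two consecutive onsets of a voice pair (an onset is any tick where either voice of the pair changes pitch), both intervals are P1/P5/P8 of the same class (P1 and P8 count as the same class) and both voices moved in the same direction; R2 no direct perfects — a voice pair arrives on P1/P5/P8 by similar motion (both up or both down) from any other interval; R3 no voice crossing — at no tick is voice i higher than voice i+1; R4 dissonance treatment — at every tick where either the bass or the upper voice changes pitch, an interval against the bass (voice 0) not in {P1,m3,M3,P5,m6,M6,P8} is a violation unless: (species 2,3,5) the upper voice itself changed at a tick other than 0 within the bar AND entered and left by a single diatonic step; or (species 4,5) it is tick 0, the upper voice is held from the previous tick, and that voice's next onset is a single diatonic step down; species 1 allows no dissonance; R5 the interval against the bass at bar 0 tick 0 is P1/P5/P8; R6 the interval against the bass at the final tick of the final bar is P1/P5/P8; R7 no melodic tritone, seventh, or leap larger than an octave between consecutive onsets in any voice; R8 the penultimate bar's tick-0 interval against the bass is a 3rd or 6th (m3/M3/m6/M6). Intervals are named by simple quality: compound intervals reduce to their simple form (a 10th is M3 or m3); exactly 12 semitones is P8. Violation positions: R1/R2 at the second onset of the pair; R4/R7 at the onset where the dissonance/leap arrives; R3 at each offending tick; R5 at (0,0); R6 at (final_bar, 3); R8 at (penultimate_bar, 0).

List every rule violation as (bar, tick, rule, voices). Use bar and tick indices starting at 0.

bar 0: v0=E3 v1=E4 downbeat P8
bar 1: v0=D3 v1=F3 downbeat m3
bar 2: v0=C3 v1=G4 downbeat P5
bar 3: v0=D3 v1=D4 downbeat P8
bar 4: v0=C3 v1=E3 downbeat M3
bar 5: v0=D3 v1=A3 downbeat P5
bar 6: v0=C3 v1=E3 downbeat M3
bar 7: v0=B2 v1=D3 downbeat m3
bar 8: v0=F3 v1=D4 downbeat M6
bar 9: v0=E3 v1=E4 downbeat P8
  -> R7 @ bar 1 tick 0 v(1,): E4->F3 leap 11st
  -> R7 @ bar 2 tick 0 v(1,): F3->G4 leap 14st
  -> R7 @ bar 4 tick 0 v(1,): D4->E3 leap 10st
  -> R2 @ bar 5 tick 0 v(0, 1): C3/E3 M3 -> D3/A3 P5 similar
  -> R7 @ bar 8 tick 0 v(0,): B2->F3 leap 6st

(1, 0, R7, (1,))
(2, 0, R7, (1,))
(4, 0, R7, (1,))
(5, 0, R2, (0, 1))
(8, 0, R7, (0,))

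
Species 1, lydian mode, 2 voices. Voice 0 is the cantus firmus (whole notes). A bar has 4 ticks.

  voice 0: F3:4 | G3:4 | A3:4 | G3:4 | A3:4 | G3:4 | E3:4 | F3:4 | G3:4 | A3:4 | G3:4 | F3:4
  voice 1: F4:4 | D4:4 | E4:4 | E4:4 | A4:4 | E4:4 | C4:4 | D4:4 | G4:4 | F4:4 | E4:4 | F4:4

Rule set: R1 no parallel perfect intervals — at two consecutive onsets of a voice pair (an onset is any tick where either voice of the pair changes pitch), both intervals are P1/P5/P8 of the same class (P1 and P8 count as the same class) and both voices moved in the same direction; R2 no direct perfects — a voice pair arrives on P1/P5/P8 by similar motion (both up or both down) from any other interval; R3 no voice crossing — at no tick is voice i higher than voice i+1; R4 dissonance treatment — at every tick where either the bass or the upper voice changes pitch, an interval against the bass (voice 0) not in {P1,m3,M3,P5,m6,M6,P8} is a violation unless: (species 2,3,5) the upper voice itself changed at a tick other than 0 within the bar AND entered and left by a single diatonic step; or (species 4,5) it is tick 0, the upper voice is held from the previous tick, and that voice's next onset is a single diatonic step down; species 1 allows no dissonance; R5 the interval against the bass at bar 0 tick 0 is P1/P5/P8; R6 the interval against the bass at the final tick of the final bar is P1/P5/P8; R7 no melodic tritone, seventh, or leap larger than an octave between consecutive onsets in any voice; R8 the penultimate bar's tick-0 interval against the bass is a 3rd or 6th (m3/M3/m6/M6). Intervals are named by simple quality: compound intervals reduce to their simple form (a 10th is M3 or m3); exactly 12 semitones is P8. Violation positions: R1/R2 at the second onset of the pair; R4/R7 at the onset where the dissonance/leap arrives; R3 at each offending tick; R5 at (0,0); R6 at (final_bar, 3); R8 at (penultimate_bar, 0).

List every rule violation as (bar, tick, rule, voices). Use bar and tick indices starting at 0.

(2, 0, R1, (0, 1))
(4, 0, R2, (0, 1))
(8, 0, R2, (0, 1))

bar 0: v0=F3 v1=F4 downbeat P8
bar 1: v0=G3 v1=D4 downbeat P5
bar 2: v0=A3 v1=E4 downbeat P5
bar 3: v0=G3 v1=E4 downbeat M6
bar 4: v0=A3 v1=A4 downbeat P8
bar 5: v0=G3 v1=E4 downbeat M6
bar 6: v0=E3 v1=C4 downbeat m6
bar 7: v0=F3 v1=D4 downbeat M6
bar 8: v0=G3 v1=G4 downbeat P8
bar 9: v0=A3 v1=F4 downbeat m6
bar 10: v0=G3 v1=E4 downbeat M6
bar 11: v0=F3 v1=F4 downbeat P8
  -> R1 @ bar 2 tick 0 v(0, 1): G3/D4 P5 -> A3/E4 P5 similar
  -> R2 @ bar 4 tick 0 v(0, 1): G3/E4 M6 -> A3/A4 P8 similar
  -> R2 @ bar 8 tick 0 v(0, 1): F3/D4 M6 -> G3/G4 P8 similar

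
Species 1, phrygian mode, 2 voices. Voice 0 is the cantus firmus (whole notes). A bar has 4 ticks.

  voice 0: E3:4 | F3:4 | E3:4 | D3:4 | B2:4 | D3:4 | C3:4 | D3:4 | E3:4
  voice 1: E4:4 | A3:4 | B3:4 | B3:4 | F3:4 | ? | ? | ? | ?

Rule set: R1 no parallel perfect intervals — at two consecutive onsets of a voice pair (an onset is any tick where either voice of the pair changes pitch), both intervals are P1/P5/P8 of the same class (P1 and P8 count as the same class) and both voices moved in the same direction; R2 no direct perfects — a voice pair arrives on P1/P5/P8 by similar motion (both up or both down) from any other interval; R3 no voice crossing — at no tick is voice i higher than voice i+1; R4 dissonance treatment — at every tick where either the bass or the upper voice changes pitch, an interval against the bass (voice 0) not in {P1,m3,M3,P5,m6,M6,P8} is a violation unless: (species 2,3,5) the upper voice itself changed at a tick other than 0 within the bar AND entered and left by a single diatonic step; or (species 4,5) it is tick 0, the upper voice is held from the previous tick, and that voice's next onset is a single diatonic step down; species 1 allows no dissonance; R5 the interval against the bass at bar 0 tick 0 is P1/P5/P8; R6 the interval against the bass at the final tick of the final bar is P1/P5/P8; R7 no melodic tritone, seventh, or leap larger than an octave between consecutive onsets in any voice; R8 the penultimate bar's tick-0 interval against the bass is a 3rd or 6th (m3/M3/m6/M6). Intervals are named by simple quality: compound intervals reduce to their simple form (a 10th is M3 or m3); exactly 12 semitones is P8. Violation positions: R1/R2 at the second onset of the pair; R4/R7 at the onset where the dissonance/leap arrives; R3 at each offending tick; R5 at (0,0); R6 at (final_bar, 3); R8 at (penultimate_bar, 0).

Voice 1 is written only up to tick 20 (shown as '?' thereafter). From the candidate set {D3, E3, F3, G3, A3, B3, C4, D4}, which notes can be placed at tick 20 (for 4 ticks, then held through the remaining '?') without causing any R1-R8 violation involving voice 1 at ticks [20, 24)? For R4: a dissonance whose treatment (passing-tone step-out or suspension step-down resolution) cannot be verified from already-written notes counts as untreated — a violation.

D3: legal
E3: violates R4
F3: legal
G3: violates R4
A3: violates R2
B3: violates R7
C4: violates R4
D4: violates R2

{D3, F3}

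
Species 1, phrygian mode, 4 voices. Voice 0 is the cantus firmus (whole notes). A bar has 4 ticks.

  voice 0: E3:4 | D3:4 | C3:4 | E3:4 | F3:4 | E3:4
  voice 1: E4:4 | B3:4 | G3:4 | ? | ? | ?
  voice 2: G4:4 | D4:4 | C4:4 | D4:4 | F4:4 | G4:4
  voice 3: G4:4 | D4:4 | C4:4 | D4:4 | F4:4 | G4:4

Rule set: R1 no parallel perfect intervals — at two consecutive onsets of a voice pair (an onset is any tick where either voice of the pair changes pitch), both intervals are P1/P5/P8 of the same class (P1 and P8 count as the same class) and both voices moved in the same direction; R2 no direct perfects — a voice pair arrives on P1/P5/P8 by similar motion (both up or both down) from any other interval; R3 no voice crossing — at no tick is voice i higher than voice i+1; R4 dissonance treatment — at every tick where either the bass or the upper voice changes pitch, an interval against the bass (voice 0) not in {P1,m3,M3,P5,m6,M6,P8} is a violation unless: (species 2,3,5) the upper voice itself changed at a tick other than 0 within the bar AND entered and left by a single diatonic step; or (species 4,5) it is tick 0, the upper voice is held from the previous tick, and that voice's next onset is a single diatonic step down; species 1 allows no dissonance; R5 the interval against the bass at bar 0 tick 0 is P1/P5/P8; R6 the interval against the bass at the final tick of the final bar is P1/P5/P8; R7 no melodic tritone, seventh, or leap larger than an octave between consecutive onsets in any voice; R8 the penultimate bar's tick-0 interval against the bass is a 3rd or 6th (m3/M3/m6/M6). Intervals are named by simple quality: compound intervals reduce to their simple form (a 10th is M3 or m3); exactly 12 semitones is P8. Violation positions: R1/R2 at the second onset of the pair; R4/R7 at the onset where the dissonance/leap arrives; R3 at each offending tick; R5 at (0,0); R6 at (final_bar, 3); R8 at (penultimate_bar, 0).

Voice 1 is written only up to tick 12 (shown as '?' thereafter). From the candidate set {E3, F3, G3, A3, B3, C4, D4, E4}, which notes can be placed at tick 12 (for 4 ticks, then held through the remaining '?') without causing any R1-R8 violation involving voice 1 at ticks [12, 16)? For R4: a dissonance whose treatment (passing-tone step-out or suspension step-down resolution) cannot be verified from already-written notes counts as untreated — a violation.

{C4, E3, G3}

E3: legal
F3: violates R4
G3: legal
A3: violates R4
B3: violates R1
C4: legal
D4: violates R2,R4
E4: violates R2,R3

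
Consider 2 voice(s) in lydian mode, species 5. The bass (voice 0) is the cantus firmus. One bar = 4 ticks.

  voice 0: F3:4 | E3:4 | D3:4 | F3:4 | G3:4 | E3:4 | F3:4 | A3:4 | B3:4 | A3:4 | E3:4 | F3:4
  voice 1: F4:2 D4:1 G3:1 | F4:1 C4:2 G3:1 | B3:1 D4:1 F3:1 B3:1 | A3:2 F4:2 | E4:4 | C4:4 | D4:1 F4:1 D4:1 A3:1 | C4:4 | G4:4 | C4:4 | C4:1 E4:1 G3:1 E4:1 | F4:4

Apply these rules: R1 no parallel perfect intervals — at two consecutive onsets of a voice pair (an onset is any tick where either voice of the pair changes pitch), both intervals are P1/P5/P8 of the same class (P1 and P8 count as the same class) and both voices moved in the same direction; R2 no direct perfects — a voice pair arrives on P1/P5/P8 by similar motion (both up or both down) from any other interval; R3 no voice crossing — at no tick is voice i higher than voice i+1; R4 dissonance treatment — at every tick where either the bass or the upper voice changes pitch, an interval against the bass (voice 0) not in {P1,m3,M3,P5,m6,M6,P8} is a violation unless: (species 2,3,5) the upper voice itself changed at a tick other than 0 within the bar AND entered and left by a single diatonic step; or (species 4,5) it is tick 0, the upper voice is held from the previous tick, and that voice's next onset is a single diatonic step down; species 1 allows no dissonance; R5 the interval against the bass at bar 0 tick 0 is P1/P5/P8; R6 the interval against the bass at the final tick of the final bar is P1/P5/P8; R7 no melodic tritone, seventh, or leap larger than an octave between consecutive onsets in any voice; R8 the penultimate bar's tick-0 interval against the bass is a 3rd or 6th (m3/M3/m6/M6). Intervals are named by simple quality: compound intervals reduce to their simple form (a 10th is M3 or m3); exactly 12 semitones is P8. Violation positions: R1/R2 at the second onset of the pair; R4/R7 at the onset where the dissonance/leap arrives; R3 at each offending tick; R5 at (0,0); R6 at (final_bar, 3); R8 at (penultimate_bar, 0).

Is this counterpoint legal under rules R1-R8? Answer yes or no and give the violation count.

bar 0: v0=F3 v1=F4 (P8)
bar 1: v0=E3 v1=F4 (m2)
bar 2: v0=D3 v1=B3 (M6)
bar 3: v0=F3 v1=A3 (M3)
bar 4: v0=G3 v1=E4 (M6)
bar 5: v0=E3 v1=C4 (m6)
bar 6: v0=F3 v1=D4 (M6)
bar 7: v0=A3 v1=C4 (m3)
bar 8: v0=B3 v1=G4 (m6)
bar 9: v0=A3 v1=C4 (m3)
bar 10: v0=E3 v1=C4 (m6)
bar 11: v0=F3 v1=F4 (P8)
  R4 @ bar0.3: F3/G3 M2 untreated
  R4 @ bar1.0: E3/F4 m2 untreated
  R7 @ bar1.0: G3->F4 leap 10st
  R7 @ bar2.3: F3->B3 leap 6st
  R1 @ bar11.0: E3/E4 P8 -> F3/F4 P8 similar

No (5 violations)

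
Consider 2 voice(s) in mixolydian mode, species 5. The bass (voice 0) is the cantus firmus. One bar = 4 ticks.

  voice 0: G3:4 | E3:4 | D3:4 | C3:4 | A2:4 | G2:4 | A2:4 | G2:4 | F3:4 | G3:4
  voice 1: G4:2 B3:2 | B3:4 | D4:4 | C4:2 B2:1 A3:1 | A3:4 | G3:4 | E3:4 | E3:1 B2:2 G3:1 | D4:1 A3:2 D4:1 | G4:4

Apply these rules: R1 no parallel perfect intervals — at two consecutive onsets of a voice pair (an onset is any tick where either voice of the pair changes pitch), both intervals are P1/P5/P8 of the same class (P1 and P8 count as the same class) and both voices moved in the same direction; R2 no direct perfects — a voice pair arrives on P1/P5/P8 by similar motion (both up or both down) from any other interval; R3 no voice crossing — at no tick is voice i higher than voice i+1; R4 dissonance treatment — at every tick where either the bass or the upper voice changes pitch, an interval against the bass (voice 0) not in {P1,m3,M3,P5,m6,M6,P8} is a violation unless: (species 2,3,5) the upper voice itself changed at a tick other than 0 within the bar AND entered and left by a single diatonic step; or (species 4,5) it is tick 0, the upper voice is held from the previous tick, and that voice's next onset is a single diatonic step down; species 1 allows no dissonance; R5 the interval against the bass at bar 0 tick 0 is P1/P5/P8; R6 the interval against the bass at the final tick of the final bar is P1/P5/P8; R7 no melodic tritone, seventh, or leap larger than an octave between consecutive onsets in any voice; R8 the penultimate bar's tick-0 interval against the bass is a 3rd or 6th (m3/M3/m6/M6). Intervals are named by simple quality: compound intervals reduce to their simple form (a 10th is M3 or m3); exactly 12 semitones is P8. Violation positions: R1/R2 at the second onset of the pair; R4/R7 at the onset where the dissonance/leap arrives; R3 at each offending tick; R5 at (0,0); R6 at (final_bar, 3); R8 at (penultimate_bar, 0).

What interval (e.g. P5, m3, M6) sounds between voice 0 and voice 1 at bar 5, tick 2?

voice 0=G2 voice 1=G3 -> P8

P8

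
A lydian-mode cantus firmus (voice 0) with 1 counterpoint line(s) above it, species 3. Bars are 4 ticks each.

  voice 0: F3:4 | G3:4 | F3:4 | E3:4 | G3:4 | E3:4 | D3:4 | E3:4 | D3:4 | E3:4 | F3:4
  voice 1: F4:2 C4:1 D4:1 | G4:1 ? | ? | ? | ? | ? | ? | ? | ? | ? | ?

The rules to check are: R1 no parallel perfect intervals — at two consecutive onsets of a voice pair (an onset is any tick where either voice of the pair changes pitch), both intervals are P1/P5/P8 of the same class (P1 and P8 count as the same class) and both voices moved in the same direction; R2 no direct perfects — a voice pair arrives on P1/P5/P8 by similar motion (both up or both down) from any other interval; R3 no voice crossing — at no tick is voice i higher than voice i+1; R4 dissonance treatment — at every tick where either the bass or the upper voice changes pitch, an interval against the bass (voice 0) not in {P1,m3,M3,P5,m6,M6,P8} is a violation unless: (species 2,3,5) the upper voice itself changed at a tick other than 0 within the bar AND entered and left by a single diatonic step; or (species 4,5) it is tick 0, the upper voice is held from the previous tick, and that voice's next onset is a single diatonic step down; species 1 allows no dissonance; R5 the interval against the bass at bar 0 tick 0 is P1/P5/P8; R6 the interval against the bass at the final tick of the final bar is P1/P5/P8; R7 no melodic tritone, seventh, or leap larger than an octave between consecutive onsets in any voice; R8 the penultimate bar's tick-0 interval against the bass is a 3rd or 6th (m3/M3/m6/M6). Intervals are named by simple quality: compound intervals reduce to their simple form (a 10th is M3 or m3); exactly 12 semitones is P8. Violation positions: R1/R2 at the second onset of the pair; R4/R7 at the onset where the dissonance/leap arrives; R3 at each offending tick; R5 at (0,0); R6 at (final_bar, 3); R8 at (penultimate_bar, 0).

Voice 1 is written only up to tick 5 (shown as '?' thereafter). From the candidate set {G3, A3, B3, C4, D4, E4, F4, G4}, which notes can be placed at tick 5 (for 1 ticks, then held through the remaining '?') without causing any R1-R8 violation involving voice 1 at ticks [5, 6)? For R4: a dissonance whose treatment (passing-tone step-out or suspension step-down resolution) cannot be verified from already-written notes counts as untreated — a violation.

G3: legal
A3: violates R4,R7
B3: legal
C4: violates R4
D4: legal
E4: legal
F4: violates R4
G4: legal

{B3, D4, E4, G3, G4}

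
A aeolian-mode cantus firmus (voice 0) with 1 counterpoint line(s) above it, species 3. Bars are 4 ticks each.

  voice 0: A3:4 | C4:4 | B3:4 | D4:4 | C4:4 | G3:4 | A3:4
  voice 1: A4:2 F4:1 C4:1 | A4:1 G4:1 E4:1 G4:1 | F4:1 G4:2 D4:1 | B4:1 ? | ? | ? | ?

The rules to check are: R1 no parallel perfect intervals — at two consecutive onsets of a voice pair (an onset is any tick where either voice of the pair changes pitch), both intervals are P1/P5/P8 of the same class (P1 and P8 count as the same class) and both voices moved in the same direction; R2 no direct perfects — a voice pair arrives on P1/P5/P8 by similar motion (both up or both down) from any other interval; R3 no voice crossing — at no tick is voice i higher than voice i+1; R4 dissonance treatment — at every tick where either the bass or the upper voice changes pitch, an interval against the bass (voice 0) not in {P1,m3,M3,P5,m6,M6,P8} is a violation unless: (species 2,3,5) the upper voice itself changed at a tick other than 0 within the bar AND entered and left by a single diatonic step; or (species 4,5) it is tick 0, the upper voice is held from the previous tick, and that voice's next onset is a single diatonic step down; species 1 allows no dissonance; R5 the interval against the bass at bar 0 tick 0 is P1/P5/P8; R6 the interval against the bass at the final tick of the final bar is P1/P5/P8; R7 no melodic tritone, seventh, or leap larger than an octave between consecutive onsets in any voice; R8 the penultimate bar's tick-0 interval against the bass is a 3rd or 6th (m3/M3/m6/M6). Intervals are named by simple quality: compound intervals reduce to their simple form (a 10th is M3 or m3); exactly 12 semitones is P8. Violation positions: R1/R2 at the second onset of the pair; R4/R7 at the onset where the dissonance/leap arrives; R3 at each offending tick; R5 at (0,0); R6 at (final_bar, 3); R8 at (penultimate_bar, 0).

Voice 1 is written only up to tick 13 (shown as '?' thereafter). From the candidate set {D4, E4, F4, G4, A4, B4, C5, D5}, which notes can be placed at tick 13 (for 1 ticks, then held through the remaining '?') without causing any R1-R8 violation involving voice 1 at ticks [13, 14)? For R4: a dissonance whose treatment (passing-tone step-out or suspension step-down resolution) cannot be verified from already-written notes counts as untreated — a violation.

D4: legal
E4: violates R4
F4: violates R7
G4: violates R4
A4: legal
B4: legal
C5: violates R4
D5: legal

{A4, B4, D4, D5}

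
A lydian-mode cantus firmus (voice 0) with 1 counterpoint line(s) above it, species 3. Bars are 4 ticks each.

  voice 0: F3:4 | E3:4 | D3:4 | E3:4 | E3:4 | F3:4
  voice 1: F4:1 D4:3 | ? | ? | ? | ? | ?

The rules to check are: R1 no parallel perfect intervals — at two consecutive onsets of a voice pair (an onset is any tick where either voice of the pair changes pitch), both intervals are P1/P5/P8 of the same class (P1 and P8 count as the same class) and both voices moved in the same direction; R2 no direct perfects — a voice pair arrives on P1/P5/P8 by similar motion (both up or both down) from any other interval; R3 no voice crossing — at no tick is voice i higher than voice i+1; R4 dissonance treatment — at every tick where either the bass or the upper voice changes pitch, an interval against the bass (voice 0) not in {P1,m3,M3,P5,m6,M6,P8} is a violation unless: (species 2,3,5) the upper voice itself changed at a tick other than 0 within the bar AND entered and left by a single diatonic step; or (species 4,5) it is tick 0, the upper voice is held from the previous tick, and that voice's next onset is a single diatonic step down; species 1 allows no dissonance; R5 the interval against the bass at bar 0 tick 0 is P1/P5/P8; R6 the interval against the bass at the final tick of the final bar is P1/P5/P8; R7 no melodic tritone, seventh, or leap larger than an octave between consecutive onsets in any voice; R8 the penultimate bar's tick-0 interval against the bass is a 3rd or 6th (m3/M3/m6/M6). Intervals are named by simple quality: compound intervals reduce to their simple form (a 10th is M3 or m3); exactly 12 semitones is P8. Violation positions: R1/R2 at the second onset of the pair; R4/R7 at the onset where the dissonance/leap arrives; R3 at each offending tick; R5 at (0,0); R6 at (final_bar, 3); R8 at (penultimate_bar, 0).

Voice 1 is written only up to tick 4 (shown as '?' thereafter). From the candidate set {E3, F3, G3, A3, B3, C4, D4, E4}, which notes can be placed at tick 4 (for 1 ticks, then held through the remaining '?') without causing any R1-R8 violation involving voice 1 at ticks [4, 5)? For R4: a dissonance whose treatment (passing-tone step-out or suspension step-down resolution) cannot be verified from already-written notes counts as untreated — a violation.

{C4, E4, G3}

E3: violates R2,R7
F3: violates R4
G3: legal
A3: violates R4
B3: violates R2
C4: legal
D4: violates R4
E4: legal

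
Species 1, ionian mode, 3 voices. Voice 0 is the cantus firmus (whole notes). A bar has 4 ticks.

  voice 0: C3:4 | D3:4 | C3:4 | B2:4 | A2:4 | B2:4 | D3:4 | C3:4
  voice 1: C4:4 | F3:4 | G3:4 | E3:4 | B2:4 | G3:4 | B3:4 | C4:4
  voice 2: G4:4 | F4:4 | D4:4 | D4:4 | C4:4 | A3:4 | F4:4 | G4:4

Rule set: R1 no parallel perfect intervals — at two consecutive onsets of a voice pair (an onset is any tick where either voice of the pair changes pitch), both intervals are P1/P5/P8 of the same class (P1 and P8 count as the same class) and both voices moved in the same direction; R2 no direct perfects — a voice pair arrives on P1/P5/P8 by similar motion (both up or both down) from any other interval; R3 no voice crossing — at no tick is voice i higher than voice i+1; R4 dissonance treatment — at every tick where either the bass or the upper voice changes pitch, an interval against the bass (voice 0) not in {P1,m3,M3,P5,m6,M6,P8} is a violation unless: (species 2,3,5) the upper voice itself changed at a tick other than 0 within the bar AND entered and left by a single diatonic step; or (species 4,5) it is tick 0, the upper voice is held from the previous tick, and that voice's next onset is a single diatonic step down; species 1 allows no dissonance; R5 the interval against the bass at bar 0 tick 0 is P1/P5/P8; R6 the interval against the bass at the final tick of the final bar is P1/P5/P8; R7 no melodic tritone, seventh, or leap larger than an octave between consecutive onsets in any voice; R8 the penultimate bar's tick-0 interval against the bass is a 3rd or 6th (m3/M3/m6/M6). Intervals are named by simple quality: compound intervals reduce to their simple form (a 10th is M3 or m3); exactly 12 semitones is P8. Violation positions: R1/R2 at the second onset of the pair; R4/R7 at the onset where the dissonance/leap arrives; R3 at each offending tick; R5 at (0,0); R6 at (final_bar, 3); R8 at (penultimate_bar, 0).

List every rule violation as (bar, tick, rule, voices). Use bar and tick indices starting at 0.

bar 0: v0=C3 v1=C4 v2=G4 downbeat P5
bar 1: v0=D3 v1=F3 v2=F4 downbeat m3
bar 2: v0=C3 v1=G3 v2=D4 downbeat M2
bar 3: v0=B2 v1=E3 v2=D4 downbeat m3
bar 4: v0=A2 v1=B2 v2=C4 downbeat m3
bar 5: v0=B2 v1=G3 v2=A3 downbeat m7
bar 6: v0=D3 v1=B3 v2=F4 downbeat m3
bar 7: v0=C3 v1=C4 v2=G4 downbeat P5
  -> R2 @ bar 1 tick 0 v(1, 2): C4/G4 P5 -> F3/F4 P8 similar
  -> R4 @ bar 2 tick 0 v(0, 2): C3/D4 M2 untreated
  -> R4 @ bar 3 tick 0 v(0, 1): B2/E3 P4 untreated
  -> R4 @ bar 4 tick 0 v(0, 1): A2/B2 M2 untreated
  -> R4 @ bar 5 tick 0 v(0, 2): B2/A3 m7 untreated
  -> R2 @ bar 7 tick 0 v(1, 2): B3/F4 TT -> C4/G4 P5 similar

(1, 0, R2, (1, 2))
(2, 0, R4, (0, 2))
(3, 0, R4, (0, 1))
(4, 0, R4, (0, 1))
(5, 0, R4, (0, 2))
(7, 0, R2, (1, 2))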